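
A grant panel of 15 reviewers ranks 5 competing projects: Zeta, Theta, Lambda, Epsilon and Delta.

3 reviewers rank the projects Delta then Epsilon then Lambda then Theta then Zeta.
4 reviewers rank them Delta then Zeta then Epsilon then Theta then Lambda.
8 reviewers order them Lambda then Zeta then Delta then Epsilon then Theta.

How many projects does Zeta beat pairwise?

Zeta against each rival (15 reviewers):
Zeta–Theta: Zeta 12–3.
Zeta vs Lambda: 4 to 11, Lambda.
Zeta vs Epsilon: Zeta, 12–3.
Zeta vs Delta: Zeta is ranked higher on 8 ballots, Delta on 7. Zeta wins 8–7.
Zeta beats Theta, Epsilon, Delta; loses to Lambda — 3 pairwise wins.

3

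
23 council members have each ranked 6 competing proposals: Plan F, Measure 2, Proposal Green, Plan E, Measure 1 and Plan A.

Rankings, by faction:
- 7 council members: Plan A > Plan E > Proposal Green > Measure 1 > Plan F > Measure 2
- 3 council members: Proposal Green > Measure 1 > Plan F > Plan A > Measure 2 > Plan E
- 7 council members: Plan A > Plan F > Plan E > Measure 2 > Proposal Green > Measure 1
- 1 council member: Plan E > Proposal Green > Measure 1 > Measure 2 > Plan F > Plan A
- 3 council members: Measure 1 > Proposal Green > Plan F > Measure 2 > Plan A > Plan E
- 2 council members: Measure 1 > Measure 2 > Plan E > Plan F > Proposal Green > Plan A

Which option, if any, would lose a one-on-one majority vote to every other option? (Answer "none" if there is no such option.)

Measure 2

Head-to-head results (23 council members):
Plan F–Measure 2: Plan F 20–3.
Plan F vs Proposal Green: 7+2 = 9 for Plan F, 14 for Proposal Green — Proposal Green by 14–9.
Plan F vs Plan E: 13 to 10, Plan F.
Plan F vs Measure 1: 7 to 16, Measure 1.
Plan F vs Plan A: Plan A, 14–9.
Measure 2 vs Proposal Green: 9 to 14, Proposal Green.
Measure 2 vs Plan E: Plan E, 15–8.
Measure 2 vs Measure 1: Measure 1 wins 16–7.
Measure 2–Plan A: Plan A 17–6.
Proposal Green vs Plan E: Plan E, 17–6.
Proposal Green vs Measure 1: Proposal Green wins 18–5.
Proposal Green vs Plan A: Plan A, 14–9.
Plan E–Measure 1: Plan E 15–8.
Plan E vs Plan A: Plan E preferred on 1+2 = 3 ballots; Plan A wins 20–3.
Measure 1 vs Plan A: 9 to 14, Plan A.
Measure 2 loses to every other option — it is the Condorcet loser.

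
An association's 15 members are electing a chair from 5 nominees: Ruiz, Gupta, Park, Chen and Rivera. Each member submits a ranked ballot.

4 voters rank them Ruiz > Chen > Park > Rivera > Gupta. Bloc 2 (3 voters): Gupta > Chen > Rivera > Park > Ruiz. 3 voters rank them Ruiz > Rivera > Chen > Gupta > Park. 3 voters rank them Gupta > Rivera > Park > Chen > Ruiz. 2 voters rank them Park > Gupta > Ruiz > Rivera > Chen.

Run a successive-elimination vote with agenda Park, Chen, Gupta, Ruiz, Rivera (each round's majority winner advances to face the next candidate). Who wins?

Round 1: Park vs Chen — 5–10, Chen advances.
Round 2: Chen vs Gupta — 7–8, Gupta advances.
Round 3: Gupta vs Ruiz — 8–7, Gupta advances.
Round 4: Gupta vs Rivera — 8–7, Gupta advances.
The agenda winner is Gupta.

Gupta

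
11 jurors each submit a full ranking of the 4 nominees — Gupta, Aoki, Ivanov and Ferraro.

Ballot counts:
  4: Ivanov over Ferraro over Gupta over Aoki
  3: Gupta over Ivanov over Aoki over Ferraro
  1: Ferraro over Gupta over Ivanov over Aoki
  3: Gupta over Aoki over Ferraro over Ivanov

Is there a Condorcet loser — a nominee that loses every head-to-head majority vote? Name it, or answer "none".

Pairwise majorities:
Gupta vs Aoki: Gupta, 11–0.
Gupta vs Ivanov: Gupta is ranked higher on 3+1+3 = 7 ballots, Ivanov on 4. Gupta wins 7–4.
Gupta vs Ferraro: Gupta, 6–5.
Aoki vs Ivanov: Ivanov wins 8–3.
Aoki vs Ferraro: 3+3 = 6 for Aoki, 5 for Ferraro — Aoki by 6–5.
Ivanov vs Ferraro: Ivanov preferred on 4+3 = 7 ballots; Ivanov wins 7–4.
Ferraro is beaten in every head-to-head and is the Condorcet loser.

Ferraro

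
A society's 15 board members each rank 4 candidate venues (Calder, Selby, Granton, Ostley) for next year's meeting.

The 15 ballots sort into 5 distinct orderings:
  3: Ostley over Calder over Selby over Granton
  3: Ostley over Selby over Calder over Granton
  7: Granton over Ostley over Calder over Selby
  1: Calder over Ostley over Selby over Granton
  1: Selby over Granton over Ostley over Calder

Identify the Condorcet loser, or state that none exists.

Pairwise majorities:
Calder vs Selby: Calder is ranked higher on 3+7+1 = 11 ballots, Selby on 4. Calder wins 11–4.
Calder vs Granton: Granton, 8–7.
Calder vs Ostley: Ostley wins 14–1.
Selby vs Granton: Selby preferred on 3+3+1+1 = 8 ballots; Selby wins 8–7.
Selby vs Ostley: 1 to 14, Ostley.
Granton–Ostley: Granton 8–7.
Each city has at least one pairwise win (Calder beats Selby; Selby beats Granton; Granton beats Calder; Ostley beats Calder) — no Condorcet loser.

none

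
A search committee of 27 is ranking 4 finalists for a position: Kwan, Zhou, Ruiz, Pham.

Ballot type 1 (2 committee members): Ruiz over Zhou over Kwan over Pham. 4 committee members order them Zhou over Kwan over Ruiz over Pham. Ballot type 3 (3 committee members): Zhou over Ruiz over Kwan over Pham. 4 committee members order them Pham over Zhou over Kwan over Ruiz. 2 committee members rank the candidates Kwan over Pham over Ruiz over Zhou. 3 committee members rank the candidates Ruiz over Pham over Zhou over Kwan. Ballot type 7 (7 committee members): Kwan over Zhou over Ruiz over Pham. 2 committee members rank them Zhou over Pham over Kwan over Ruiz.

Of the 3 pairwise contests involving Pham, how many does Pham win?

Pham against each rival (27 committee members):
Pham vs Kwan: Pham is ranked higher on 4+3+2 = 9 ballots, Kwan on 18. Kwan wins 18–9.
Pham vs Zhou: Zhou, 18–9.
Pham vs Ruiz: Pham preferred on 4+2+2 = 8 ballots; Ruiz wins 19–8.
Pham beats no one; loses to Kwan, Zhou, Ruiz — 0 pairwise wins.

0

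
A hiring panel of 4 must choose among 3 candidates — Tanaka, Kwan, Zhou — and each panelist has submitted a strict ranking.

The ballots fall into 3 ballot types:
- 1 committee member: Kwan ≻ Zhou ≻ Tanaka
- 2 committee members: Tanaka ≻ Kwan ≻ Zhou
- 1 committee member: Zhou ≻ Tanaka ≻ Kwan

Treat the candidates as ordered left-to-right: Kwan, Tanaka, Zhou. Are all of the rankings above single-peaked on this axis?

Axis positions: Kwan=1, Tanaka=2, Zhou=3.
Ballot type 1: ranking walks positions 1-3-2; Zhou is ranked above Tanaka even though Tanaka lies between Zhou and the peak Kwan on the axis — preferences dip and rise again. Not single-peaked.
Ballot type 2 (peak Tanaka at position 2): ranking walks positions 2-1-3, expanding outward from the peak — single-peaked.
Ballot type 3 (peak Zhou at position 3): ranking walks positions 3-2-1, expanding outward from the peak — single-peaked.
Ballot type 1 violates single-peakedness, so the profile is not single-peaked on this axis.

no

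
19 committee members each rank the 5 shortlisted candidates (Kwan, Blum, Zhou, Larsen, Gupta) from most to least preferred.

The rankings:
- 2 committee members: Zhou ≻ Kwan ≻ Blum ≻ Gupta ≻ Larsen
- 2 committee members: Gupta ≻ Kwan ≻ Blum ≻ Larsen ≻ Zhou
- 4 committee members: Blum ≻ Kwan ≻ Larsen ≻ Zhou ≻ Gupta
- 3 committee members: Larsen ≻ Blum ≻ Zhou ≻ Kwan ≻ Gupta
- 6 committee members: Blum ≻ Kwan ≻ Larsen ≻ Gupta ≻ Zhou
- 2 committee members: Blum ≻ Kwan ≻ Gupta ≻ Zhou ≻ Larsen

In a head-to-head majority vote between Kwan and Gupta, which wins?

Kwan

Ballots ranking Kwan above Gupta: 2 + 4 + 3 + 6 + 2 = 17.
Ballots ranking Gupta above Kwan: 19 − 17 = 2.
Kwan wins the head-to-head 17–2.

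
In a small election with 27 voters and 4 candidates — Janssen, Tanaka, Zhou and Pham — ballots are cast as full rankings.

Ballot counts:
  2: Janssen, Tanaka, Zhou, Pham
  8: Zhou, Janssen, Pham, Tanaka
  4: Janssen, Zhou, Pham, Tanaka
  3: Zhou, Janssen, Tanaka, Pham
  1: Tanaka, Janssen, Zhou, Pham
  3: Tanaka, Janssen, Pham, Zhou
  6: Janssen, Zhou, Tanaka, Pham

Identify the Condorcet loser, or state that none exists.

Pham

Head-to-head results (27 voters):
Janssen vs Tanaka: Janssen, 23–4.
Janssen vs Zhou: Janssen, 16–11.
Janssen–Pham: Janssen 27–0.
Tanaka vs Zhou: Zhou, 21–6.
Tanaka vs Pham: 2+3+1+3+6 = 15 for Tanaka, 12 for Pham — Tanaka by 15–12.
Zhou vs Pham: Zhou is ranked higher on 2+8+4+3+1+6 = 24 ballots, Pham on 3. Zhou wins 24–3.
Only Pham has no wins; Pham is the Condorcet loser.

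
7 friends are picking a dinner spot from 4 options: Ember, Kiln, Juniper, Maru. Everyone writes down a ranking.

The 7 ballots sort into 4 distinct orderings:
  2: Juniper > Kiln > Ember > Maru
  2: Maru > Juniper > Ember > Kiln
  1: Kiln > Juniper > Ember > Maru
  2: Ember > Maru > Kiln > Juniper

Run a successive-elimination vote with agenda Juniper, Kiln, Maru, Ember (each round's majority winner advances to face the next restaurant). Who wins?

Round 1: Juniper vs Kiln — 4–3, Juniper advances.
Round 2: Juniper vs Maru — 3–4, Maru advances.
Round 3: Maru vs Ember — 2–5, Ember advances.
The agenda winner is Ember.

Ember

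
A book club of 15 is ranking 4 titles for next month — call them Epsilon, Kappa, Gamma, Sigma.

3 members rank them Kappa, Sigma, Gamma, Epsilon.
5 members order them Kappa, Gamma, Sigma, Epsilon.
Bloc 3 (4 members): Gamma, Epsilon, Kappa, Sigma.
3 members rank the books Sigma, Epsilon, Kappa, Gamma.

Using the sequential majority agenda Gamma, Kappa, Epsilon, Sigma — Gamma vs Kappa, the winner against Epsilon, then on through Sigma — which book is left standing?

Kappa

Round 1: Gamma vs Kappa — 4–11, Kappa advances.
Round 2: Kappa vs Epsilon — 8–7, Kappa advances.
Round 3: Kappa vs Sigma — 12–3, Kappa advances.
The agenda winner is Kappa.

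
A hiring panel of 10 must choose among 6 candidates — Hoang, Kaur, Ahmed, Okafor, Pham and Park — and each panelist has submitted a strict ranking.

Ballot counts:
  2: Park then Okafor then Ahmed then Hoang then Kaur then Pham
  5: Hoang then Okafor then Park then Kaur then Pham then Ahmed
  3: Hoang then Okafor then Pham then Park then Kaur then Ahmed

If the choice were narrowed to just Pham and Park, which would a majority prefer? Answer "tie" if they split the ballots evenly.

Park

Ballots ranking Pham above Park: 3.
Ballots ranking Park above Pham: 10 − 3 = 7.
Park wins the head-to-head 7–3.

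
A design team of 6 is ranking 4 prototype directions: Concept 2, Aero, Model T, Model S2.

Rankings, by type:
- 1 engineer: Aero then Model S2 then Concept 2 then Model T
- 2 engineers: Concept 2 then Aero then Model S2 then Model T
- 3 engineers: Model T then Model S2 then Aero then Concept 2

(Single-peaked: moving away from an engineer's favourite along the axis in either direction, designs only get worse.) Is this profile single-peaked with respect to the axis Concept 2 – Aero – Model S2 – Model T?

Axis positions: Concept 2=1, Aero=2, Model S2=3, Model T=4.
Type 1 (peak Aero at position 2): ranking walks positions 2-3-1-4, expanding outward from the peak — single-peaked.
Type 2 (peak Concept 2 at position 1): ranking walks positions 1-2-3-4, expanding outward from the peak — single-peaked.
Type 3 (peak Model T at position 4): ranking walks positions 4-3-2-1, expanding outward from the peak — single-peaked.
Every ranking is single-peaked on this axis.

yes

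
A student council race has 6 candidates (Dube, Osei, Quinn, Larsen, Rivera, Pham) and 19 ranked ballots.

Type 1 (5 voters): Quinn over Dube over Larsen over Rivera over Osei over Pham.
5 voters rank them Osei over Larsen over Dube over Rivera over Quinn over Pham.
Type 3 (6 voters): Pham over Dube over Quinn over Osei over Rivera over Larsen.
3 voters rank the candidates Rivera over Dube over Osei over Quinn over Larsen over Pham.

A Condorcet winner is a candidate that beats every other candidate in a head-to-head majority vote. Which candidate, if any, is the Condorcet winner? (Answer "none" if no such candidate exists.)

Head-to-head results (19 voters):
Dube vs Osei: 5+6+3 = 14 for Dube, 5 for Osei — Dube by 14–5.
Dube vs Quinn: Dube, 14–5.
Dube vs Larsen: 14 to 5, Dube.
Dube vs Rivera: 5+5+6 = 16 for Dube, 3 for Rivera — Dube by 16–3.
Dube vs Pham: Dube, 13–6.
Osei vs Quinn: Osei is ranked higher on 5+3 = 8 ballots, Quinn on 11. Quinn wins 11–8.
Osei–Larsen: Osei 14–5.
Osei vs Rivera: 5+6 = 11 for Osei, 8 for Rivera — Osei by 11–8.
Osei vs Pham: 5+5+3 = 13 for Osei, 6 for Pham — Osei by 13–6.
Quinn vs Larsen: Quinn preferred on 5+6+3 = 14 ballots; Quinn wins 14–5.
Quinn vs Rivera: 11 to 8, Quinn.
Quinn vs Pham: Quinn wins 13–6.
Larsen vs Rivera: Larsen, 10–9.
Larsen–Pham: Larsen 13–6.
Rivera vs Pham: 5+5+3 = 13 for Rivera, 6 for Pham — Rivera by 13–6.
Dube beats each of Osei, Quinn, Larsen, Rivera, Pham — Dube is the Condorcet winner.

Dube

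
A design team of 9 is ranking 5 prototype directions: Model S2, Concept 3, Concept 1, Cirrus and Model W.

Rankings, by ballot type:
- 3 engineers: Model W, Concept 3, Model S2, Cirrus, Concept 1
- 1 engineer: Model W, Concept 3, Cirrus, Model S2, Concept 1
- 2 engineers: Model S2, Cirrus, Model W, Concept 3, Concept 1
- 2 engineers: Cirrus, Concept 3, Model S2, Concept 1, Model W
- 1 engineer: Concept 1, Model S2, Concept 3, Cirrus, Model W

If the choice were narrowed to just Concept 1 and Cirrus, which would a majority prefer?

Cirrus

Ballots ranking Concept 1 above Cirrus: 1.
Ballots ranking Cirrus above Concept 1: 9 − 1 = 8.
Cirrus wins the head-to-head 8–1.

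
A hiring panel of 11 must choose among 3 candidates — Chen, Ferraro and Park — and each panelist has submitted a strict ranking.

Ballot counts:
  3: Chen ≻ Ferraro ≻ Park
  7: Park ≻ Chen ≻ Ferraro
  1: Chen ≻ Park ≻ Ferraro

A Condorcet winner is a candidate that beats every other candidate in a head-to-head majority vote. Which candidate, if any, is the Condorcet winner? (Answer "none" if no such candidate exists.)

Park

Pairwise majorities:
Chen vs Ferraro: 11 to 0, Chen.
Chen vs Park: 3+1 = 4 for Chen, 7 for Park — Park by 7–4.
Ferraro vs Park: 3 for Ferraro, 8 for Park — Park by 8–3.
Park wins every pairwise contest, so Park is the Condorcet winner.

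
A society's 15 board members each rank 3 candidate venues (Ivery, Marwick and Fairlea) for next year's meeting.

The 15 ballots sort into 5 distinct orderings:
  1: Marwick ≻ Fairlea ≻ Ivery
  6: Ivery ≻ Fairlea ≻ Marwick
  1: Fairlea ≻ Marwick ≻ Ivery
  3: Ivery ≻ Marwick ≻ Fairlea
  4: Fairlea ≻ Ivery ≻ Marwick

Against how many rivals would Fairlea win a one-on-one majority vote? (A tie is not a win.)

1

Fairlea against each rival (15 organisers):
Fairlea vs Ivery: Fairlea is ranked higher on 1+1+4 = 6 ballots, Ivery on 9. Ivery wins 9–6.
Fairlea vs Marwick: Fairlea is ranked higher on 6+1+4 = 11 ballots, Marwick on 4. Fairlea wins 11–4.
Fairlea beats Marwick; loses to Ivery — 1 pairwise win.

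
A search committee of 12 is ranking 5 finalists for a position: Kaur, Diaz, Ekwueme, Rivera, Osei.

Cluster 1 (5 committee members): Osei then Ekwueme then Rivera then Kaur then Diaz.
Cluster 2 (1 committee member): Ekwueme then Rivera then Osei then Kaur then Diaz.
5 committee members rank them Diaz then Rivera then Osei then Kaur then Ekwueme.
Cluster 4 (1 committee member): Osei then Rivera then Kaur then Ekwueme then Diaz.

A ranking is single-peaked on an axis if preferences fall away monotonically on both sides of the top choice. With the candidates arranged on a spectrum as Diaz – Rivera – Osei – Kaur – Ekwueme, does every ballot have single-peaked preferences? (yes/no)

Axis positions: Diaz=1, Rivera=2, Osei=3, Kaur=4, Ekwueme=5.
Cluster 1: ranking walks positions 3-5-2-4-1; Ekwueme is ranked above Kaur even though Kaur lies between Ekwueme and the peak Osei on the axis — preferences dip and rise again. Not single-peaked.
Cluster 2: ranking walks positions 5-2-3-4-1; Rivera is ranked above Kaur even though Kaur lies between Rivera and the peak Ekwueme on the axis — preferences dip and rise again. Not single-peaked.
Cluster 3 (peak Diaz at position 1): ranking walks positions 1-2-3-4-5, expanding outward from the peak — single-peaked.
Cluster 4 (peak Osei at position 3): ranking walks positions 3-2-4-5-1, expanding outward from the peak — single-peaked.
Cluster 1 violates single-peakedness, so the profile is not single-peaked on this axis.

no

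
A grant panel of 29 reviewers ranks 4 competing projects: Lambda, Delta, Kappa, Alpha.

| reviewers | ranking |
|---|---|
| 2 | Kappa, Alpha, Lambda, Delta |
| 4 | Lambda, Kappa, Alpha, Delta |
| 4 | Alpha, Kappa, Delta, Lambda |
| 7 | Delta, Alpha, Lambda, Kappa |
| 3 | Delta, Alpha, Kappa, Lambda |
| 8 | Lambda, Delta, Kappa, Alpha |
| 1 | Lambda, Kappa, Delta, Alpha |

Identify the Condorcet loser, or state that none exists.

Head-to-head results (29 reviewers):
Lambda vs Delta: Lambda is ranked higher on 2+4+8+1 = 15 ballots, Delta on 14. Lambda wins 15–14.
Lambda vs Kappa: Lambda, 20–9.
Lambda vs Alpha: 13 to 16, Alpha.
Delta vs Kappa: Delta preferred on 7+3+8 = 18 ballots; Delta wins 18–11.
Delta vs Alpha: Delta is ranked higher on 7+3+8+1 = 19 ballots, Alpha on 10. Delta wins 19–10.
Kappa vs Alpha: Kappa, 15–14.
Each project has at least one pairwise win (Lambda beats Delta; Delta beats Kappa; Kappa beats Alpha; Alpha beats Lambda) — no Condorcet loser.

none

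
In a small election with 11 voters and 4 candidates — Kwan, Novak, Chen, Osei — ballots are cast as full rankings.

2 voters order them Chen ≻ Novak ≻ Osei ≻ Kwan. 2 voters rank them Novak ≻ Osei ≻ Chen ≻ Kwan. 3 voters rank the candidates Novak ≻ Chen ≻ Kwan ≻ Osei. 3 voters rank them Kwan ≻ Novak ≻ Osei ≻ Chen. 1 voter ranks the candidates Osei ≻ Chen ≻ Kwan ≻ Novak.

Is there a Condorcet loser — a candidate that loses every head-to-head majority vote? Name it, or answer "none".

Pairwise majorities:
Kwan vs Novak: Kwan is ranked higher on 3+1 = 4 ballots, Novak on 7. Novak wins 7–4.
Kwan vs Chen: Chen wins 8–3.
Kwan–Osei: Kwan 6–5.
Novak vs Chen: Novak wins 8–3.
Novak vs Osei: Novak is ranked higher on 2+2+3+3 = 10 ballots, Osei on 1. Novak wins 10–1.
Chen vs Osei: Osei, 6–5.
No candidate is winless: Kwan beats Osei; Novak beats Kwan; Chen beats Kwan; Osei beats Chen. There is no Condorcet loser.

none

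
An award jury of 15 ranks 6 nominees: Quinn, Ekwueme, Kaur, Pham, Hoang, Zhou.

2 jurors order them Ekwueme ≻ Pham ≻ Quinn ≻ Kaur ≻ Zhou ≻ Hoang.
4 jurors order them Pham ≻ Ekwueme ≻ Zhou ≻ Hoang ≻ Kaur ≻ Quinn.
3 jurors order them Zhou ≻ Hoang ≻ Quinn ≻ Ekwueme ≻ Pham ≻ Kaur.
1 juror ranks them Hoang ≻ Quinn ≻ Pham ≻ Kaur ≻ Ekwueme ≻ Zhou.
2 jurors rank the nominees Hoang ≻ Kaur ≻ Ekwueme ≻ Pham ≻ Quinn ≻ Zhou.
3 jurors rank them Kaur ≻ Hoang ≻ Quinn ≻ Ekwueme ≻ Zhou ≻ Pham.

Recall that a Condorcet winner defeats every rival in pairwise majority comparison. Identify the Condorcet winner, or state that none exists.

Check each pair by majority over 15 ballots:
Quinn vs Ekwueme: Quinn is ranked higher on 3+1+3 = 7 ballots, Ekwueme on 8. Ekwueme wins 8–7.
Quinn vs Kaur: Kaur, 9–6.
Quinn vs Pham: Pham, 8–7.
Quinn vs Hoang: Hoang, 13–2.
Quinn vs Zhou: Quinn wins 8–7.
Ekwueme–Kaur: Ekwueme 9–6.
Ekwueme vs Pham: 10 to 5, Ekwueme.
Ekwueme–Hoang: Hoang 9–6.
Ekwueme–Zhou: Ekwueme 12–3.
Kaur vs Pham: Kaur is ranked higher on 2+3 = 5 ballots, Pham on 10. Pham wins 10–5.
Kaur vs Hoang: Hoang wins 10–5.
Kaur vs Zhou: Kaur is ranked higher on 2+1+2+3 = 8 ballots, Zhou on 7. Kaur wins 8–7.
Pham–Hoang: Hoang 9–6.
Pham vs Zhou: Pham wins 9–6.
Hoang vs Zhou: Zhou wins 9–6.
Each nominee drops at least one matchup (Quinn loses to Ekwueme; Ekwueme loses to Hoang; Kaur loses to Ekwueme; Pham loses to Ekwueme; Hoang loses to Zhou; Zhou loses to Quinn); the cycle Quinn beats Zhou beats Hoang beats Quinn rules out a Condorcet winner.

none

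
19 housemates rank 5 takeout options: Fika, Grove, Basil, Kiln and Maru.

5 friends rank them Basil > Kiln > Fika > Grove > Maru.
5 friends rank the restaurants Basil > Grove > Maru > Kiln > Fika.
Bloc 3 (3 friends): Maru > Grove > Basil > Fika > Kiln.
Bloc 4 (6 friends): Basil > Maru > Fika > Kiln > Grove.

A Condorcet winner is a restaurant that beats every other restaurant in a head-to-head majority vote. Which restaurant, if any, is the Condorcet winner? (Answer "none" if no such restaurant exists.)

Basil

Pairwise majorities:
Fika vs Grove: 5+6 = 11 for Fika, 8 for Grove — Fika by 11–8.
Fika vs Basil: 0 to 19, Basil.
Fika vs Kiln: 3+6 = 9 for Fika, 10 for Kiln — Kiln by 10–9.
Fika vs Maru: 5 for Fika, 14 for Maru — Maru by 14–5.
Grove vs Basil: 3 to 16, Basil.
Grove vs Kiln: 5+3 = 8 for Grove, 11 for Kiln — Kiln by 11–8.
Grove vs Maru: 5+5 = 10 for Grove, 9 for Maru — Grove by 10–9.
Basil vs Kiln: Basil preferred on 5+5+3+6 = 19 ballots; Basil wins 19–0.
Basil vs Maru: 16 to 3, Basil.
Kiln vs Maru: 5 to 14, Maru.
Basil defeats every rival head-to-head and is the Condorcet winner.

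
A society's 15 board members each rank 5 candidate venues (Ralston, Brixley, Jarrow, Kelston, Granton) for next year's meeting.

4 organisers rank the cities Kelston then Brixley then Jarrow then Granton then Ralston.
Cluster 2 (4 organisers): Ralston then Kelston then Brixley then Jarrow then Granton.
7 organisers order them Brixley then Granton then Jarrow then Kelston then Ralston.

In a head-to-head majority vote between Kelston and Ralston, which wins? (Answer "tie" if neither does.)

Ballots ranking Kelston above Ralston: 4 + 7 = 11.
Ballots ranking Ralston above Kelston: 15 − 11 = 4.
Kelston wins the head-to-head 11–4.

Kelston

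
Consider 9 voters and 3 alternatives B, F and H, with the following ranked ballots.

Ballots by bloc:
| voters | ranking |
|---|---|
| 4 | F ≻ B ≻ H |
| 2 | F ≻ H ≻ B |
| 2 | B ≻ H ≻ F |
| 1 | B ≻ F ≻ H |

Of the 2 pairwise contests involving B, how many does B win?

1

B against each rival (9 voters):
B vs F: 2+1 = 3 for B, 6 for F — F by 6–3.
B vs H: 4+2+1 = 7 for B, 2 for H — B by 7–2.
B beats H; loses to F — 1 pairwise win.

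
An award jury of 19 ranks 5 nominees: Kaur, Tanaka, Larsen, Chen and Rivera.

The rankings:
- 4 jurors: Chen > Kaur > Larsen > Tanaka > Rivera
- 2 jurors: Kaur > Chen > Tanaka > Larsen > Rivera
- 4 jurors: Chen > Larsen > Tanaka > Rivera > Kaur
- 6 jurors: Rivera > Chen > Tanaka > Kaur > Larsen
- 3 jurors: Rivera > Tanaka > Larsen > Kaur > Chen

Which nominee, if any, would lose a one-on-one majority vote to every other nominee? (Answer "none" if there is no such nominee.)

none

Pairwise majorities:
Kaur vs Tanaka: Tanaka, 13–6.
Kaur–Larsen: Kaur 12–7.
Kaur vs Chen: Chen wins 14–5.
Kaur vs Rivera: Kaur preferred on 4+2 = 6 ballots; Rivera wins 13–6.
Tanaka–Larsen: Tanaka 11–8.
Tanaka vs Chen: Tanaka preferred on 3 ballots; Chen wins 16–3.
Tanaka–Rivera: Tanaka 10–9.
Larsen vs Chen: Larsen preferred on 3 ballots; Chen wins 16–3.
Larsen vs Rivera: Larsen wins 10–9.
Chen–Rivera: Chen 10–9.
Each nominee has at least one pairwise win (Kaur beats Larsen; Tanaka beats Kaur; Larsen beats Rivera; Chen beats Kaur; Rivera beats Kaur) — no Condorcet loser.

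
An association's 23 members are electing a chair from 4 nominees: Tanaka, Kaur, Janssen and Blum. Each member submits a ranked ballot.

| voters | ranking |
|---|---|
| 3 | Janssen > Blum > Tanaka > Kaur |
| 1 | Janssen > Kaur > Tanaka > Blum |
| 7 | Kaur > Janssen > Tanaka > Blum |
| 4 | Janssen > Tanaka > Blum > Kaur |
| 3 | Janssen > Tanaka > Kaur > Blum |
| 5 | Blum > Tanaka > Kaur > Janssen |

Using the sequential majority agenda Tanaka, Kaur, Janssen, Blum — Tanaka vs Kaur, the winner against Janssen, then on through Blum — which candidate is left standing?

Janssen

Round 1: Tanaka vs Kaur — 15–8, Tanaka advances.
Round 2: Tanaka vs Janssen — 5–18, Janssen advances.
Round 3: Janssen vs Blum — 18–5, Janssen advances.
The agenda winner is Janssen.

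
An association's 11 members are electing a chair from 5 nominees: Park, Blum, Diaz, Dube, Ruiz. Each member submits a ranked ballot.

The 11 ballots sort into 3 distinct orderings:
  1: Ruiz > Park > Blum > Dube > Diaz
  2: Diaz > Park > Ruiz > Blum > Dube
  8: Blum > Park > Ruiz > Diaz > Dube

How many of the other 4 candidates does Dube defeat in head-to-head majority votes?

0

Dube against each rival (11 voters):
Dube vs Park: Park wins 11–0.
Dube vs Blum: Dube preferred on 0 ballots; Blum wins 11–0.
Dube vs Diaz: Dube is ranked higher on 1 ballot, Diaz on 10. Diaz wins 10–1.
Dube vs Ruiz: Dube preferred on 0 ballots; Ruiz wins 11–0.
Dube beats no one; loses to Park, Blum, Diaz, Ruiz — 0 pairwise wins.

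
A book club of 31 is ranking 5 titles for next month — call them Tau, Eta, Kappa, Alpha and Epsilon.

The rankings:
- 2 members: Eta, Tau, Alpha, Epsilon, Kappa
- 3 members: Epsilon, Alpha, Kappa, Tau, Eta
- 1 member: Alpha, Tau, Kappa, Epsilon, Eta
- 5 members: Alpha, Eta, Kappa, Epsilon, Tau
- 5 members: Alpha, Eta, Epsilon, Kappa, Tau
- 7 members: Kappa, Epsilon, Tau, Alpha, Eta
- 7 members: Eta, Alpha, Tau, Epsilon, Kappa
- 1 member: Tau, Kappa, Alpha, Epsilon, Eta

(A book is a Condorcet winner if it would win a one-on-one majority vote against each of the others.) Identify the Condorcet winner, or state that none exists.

Head-to-head results (31 members):
Tau vs Eta: Eta wins 19–12.
Tau vs Kappa: Kappa, 20–11.
Tau vs Alpha: Alpha, 21–10.
Tau vs Epsilon: Epsilon wins 20–11.
Eta vs Kappa: Eta wins 19–12.
Eta–Alpha: Alpha 22–9.
Eta vs Epsilon: Eta, 19–12.
Kappa–Alpha: Alpha 23–8.
Kappa vs Epsilon: Epsilon, 17–14.
Alpha vs Epsilon: Alpha, 21–10.
Alpha wins every pairwise contest, so Alpha is the Condorcet winner.

Alpha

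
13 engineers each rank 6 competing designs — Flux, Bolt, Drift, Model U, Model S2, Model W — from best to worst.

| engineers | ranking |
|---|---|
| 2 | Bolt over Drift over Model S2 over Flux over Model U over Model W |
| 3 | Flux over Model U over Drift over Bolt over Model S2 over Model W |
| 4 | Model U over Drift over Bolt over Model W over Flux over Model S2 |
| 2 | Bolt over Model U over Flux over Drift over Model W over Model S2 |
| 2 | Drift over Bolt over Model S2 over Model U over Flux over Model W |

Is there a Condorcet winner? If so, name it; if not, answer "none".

Model U

Pairwise majorities:
Flux vs Bolt: 3 for Flux, 10 for Bolt — Bolt by 10–3.
Flux–Drift: Drift 8–5.
Flux vs Model U: Model U wins 8–5.
Flux vs Model S2: Flux is ranked higher on 3+4+2 = 9 ballots, Model S2 on 4. Flux wins 9–4.
Flux vs Model W: Flux, 9–4.
Bolt vs Drift: Drift wins 9–4.
Bolt vs Model U: Model U, 7–6.
Bolt–Model S2: Bolt 13–0.
Bolt vs Model W: 13 to 0, Bolt.
Drift vs Model U: 2+2 = 4 for Drift, 9 for Model U — Model U by 9–4.
Drift vs Model S2: Drift wins 13–0.
Drift vs Model W: Drift wins 13–0.
Model U vs Model S2: Model U, 9–4.
Model U vs Model W: Model U wins 13–0.
Model S2–Model W: Model S2 7–6.
Model U wins every pairwise contest, so Model U is the Condorcet winner.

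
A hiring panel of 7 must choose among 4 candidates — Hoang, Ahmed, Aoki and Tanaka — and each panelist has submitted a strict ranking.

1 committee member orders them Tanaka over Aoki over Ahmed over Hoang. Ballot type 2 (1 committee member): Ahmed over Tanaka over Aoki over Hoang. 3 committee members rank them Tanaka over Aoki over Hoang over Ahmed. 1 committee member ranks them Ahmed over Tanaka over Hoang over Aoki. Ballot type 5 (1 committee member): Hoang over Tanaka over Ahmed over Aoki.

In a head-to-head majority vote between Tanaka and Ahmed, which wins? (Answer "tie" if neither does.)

Tanaka

Ballots ranking Tanaka above Ahmed: 1 + 3 + 1 = 5.
Ballots ranking Ahmed above Tanaka: 7 − 5 = 2.
Tanaka wins the head-to-head 5–2.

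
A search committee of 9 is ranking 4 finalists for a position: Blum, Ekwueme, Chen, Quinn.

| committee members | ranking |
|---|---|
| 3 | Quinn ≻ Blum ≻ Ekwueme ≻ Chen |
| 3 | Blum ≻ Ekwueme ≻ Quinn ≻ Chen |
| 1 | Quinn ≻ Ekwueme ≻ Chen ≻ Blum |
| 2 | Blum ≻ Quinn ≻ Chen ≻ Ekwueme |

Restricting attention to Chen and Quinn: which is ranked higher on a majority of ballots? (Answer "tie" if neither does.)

No ballot ranks Chen above Quinn: 0.
Ballots ranking Quinn above Chen: 9 − 0 = 9.
Quinn wins the head-to-head 9–0.

Quinn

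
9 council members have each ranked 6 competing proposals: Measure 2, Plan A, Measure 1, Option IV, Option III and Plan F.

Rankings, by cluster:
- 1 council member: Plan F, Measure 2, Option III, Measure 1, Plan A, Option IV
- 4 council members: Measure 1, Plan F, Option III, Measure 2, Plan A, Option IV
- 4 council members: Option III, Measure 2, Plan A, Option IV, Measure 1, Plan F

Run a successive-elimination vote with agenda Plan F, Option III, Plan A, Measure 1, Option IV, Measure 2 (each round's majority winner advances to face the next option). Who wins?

Round 1: Plan F vs Option III — 5–4, Plan F advances.
Round 2: Plan F vs Plan A — 5–4, Plan F advances.
Round 3: Plan F vs Measure 1 — 1–8, Measure 1 advances.
Round 4: Measure 1 vs Option IV — 5–4, Measure 1 advances.
Round 5: Measure 1 vs Measure 2 — 4–5, Measure 2 advances.
Measure 2 survives the agenda.

Measure 2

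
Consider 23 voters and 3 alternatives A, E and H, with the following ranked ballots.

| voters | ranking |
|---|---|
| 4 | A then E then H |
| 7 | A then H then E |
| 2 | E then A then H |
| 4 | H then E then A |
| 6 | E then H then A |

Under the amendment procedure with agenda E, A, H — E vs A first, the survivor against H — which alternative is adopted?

Round 1: E vs A — 12–11, E advances.
Round 2: E vs H — 12–11, E advances.
The agenda winner is E.

E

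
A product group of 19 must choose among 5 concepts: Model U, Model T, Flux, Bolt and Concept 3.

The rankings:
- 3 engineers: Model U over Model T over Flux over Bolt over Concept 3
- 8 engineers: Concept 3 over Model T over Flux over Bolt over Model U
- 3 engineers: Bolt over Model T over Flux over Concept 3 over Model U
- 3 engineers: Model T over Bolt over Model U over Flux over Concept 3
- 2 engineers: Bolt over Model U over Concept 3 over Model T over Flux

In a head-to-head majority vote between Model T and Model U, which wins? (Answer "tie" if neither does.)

Model T

Ballots ranking Model T above Model U: 8 + 3 + 3 = 14.
Ballots ranking Model U above Model T: 19 − 14 = 5.
Model T wins the head-to-head 14–5.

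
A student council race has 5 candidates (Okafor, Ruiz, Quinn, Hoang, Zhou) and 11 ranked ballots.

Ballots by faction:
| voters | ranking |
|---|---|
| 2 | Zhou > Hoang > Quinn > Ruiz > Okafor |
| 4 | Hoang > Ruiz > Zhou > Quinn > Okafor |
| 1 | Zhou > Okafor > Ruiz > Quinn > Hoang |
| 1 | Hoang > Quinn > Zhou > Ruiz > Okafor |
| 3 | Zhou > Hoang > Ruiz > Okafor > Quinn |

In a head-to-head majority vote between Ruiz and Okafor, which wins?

Ruiz

Ballots ranking Ruiz above Okafor: 2 + 4 + 1 + 3 = 10.
Ballots ranking Okafor above Ruiz: 11 − 10 = 1.
Ruiz wins the head-to-head 10–1.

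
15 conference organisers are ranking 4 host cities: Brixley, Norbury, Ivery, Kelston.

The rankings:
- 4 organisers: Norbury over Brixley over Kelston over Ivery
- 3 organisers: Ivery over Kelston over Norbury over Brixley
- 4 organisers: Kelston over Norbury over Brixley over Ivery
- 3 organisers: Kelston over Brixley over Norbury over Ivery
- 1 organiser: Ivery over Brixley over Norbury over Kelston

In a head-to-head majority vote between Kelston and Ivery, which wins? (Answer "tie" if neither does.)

Kelston

Ballots ranking Kelston above Ivery: 4 + 4 + 3 = 11.
Ballots ranking Ivery above Kelston: 15 − 11 = 4.
Kelston wins the head-to-head 11–4.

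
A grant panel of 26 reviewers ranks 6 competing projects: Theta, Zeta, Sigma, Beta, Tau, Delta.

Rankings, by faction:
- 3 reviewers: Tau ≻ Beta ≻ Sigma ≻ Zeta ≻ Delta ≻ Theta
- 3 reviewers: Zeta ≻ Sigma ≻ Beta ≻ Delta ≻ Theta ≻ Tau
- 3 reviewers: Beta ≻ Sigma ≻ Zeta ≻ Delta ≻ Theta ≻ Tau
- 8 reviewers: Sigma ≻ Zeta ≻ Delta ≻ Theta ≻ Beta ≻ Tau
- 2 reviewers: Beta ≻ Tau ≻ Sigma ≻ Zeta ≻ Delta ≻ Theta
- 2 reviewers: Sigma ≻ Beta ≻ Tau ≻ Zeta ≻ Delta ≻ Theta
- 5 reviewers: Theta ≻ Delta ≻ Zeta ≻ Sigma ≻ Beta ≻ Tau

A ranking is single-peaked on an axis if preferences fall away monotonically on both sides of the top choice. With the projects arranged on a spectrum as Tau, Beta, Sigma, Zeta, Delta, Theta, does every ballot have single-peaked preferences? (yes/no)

Axis positions: Tau=1, Beta=2, Sigma=3, Zeta=4, Delta=5, Theta=6.
Faction 1 (peak Tau at position 1): ranking walks positions 1-2-3-4-5-6, expanding outward from the peak — single-peaked.
Faction 2 (peak Zeta at position 4): ranking walks positions 4-3-2-5-6-1, expanding outward from the peak — single-peaked.
Faction 3 (peak Beta at position 2): ranking walks positions 2-3-4-5-6-1, expanding outward from the peak — single-peaked.
Faction 4 (peak Sigma at position 3): ranking walks positions 3-4-5-6-2-1, expanding outward from the peak — single-peaked.
Faction 5 (peak Beta at position 2): ranking walks positions 2-1-3-4-5-6, expanding outward from the peak — single-peaked.
Faction 6 (peak Sigma at position 3): ranking walks positions 3-2-1-4-5-6, expanding outward from the peak — single-peaked.
Faction 7 (peak Theta at position 6): ranking walks positions 6-5-4-3-2-1, expanding outward from the peak — single-peaked.
Every ranking is single-peaked on this axis.

yes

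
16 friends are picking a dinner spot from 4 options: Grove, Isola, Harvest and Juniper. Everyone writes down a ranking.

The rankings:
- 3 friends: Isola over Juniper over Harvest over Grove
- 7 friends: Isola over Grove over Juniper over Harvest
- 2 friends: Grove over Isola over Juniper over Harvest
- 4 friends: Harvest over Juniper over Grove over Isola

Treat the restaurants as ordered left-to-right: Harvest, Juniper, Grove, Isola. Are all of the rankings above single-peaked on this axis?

no

Axis positions: Harvest=1, Juniper=2, Grove=3, Isola=4.
Group 1: ranking walks positions 4-2-1-3; Juniper is ranked above Grove even though Grove lies between Juniper and the peak Isola on the axis — preferences dip and rise again. Not single-peaked.
Group 2 (peak Isola at position 4): ranking walks positions 4-3-2-1, expanding outward from the peak — single-peaked.
Group 3 (peak Grove at position 3): ranking walks positions 3-4-2-1, expanding outward from the peak — single-peaked.
Group 4 (peak Harvest at position 1): ranking walks positions 1-2-3-4, expanding outward from the peak — single-peaked.
Group 1 violates single-peakedness, so the profile is not single-peaked on this axis.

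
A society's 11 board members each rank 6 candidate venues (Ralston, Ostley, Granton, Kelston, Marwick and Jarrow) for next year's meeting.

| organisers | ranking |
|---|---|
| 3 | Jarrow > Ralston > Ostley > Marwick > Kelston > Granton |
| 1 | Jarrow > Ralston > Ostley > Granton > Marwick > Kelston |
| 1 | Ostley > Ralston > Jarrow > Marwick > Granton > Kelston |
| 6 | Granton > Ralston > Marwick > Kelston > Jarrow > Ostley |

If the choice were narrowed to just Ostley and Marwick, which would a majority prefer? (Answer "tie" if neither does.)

Ballots ranking Ostley above Marwick: 3 + 1 + 1 = 5.
Ballots ranking Marwick above Ostley: 11 − 5 = 6.
Marwick wins the head-to-head 6–5.

Marwick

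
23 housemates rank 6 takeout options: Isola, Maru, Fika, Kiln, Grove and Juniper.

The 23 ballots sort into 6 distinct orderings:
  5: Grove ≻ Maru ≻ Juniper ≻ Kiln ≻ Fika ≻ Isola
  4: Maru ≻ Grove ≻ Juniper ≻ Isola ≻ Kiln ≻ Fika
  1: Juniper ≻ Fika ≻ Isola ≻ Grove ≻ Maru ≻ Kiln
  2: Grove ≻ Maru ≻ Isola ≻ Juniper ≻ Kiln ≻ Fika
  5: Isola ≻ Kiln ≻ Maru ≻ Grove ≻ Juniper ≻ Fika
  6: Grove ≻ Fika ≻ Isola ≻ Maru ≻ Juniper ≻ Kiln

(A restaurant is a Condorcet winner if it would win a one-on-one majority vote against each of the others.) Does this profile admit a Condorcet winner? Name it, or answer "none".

Grove

Check each pair by majority over 23 ballots:
Isola vs Maru: Isola wins 12–11.
Isola vs Fika: Fika, 12–11.
Isola–Kiln: Isola 18–5.
Isola–Grove: Grove 17–6.
Isola vs Juniper: Isola, 13–10.
Maru–Fika: Maru 16–7.
Maru vs Kiln: Maru wins 18–5.
Maru vs Grove: Grove wins 14–9.
Maru vs Juniper: Maru wins 22–1.
Fika vs Kiln: Kiln wins 16–7.
Fika vs Grove: Grove, 22–1.
Fika vs Juniper: Juniper wins 17–6.
Kiln–Grove: Grove 18–5.
Kiln vs Juniper: Juniper, 18–5.
Grove vs Juniper: Grove, 22–1.
Only Grove has no losses; Grove is the Condorcet winner.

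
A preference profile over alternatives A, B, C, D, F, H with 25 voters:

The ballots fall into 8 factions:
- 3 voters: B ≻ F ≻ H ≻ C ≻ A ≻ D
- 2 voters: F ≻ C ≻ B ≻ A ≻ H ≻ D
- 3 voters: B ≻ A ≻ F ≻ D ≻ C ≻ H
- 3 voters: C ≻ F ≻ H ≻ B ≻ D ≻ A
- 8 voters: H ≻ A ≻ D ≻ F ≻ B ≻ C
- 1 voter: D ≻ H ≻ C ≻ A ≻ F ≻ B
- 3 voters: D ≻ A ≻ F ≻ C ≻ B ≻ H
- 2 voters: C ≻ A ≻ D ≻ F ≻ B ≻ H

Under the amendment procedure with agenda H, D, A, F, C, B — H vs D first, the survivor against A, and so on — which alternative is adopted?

F

Round 1: H vs D — 16–9, H advances.
Round 2: H vs A — 15–10, H advances.
Round 3: H vs F — 9–16, F advances.
Round 4: F vs C — 19–6, F advances.
Round 5: F vs B — 19–6, F advances.
The agenda winner is F.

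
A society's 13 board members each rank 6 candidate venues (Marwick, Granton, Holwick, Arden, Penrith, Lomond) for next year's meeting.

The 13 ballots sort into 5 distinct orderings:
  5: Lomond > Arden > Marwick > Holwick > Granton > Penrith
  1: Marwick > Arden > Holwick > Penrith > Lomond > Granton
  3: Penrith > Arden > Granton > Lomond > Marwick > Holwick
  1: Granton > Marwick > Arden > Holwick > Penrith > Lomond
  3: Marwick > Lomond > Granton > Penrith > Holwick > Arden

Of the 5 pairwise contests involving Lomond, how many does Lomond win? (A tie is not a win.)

Lomond against each rival (13 organisers):
Lomond vs Marwick: Lomond, 8–5.
Lomond–Granton: Lomond 9–4.
Lomond vs Holwick: Lomond wins 11–2.
Lomond vs Arden: Lomond is ranked higher on 5+3 = 8 ballots, Arden on 5. Lomond wins 8–5.
Lomond vs Penrith: 8 to 5, Lomond.
Lomond beats Marwick, Granton, Holwick, Arden, Penrith — 5 pairwise wins.

5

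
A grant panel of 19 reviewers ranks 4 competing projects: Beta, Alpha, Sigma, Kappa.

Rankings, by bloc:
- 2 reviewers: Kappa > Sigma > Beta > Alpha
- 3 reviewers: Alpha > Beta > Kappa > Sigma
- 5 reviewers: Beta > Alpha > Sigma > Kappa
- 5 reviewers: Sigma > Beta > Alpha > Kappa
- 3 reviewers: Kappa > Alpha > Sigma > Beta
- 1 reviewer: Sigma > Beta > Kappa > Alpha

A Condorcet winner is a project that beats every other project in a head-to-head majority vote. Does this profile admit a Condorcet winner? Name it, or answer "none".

none

Check each pair by majority over 19 ballots:
Beta vs Alpha: 2+5+5+1 = 13 for Beta, 6 for Alpha — Beta by 13–6.
Beta vs Sigma: Beta preferred on 3+5 = 8 ballots; Sigma wins 11–8.
Beta vs Kappa: Beta is ranked higher on 3+5+5+1 = 14 ballots, Kappa on 5. Beta wins 14–5.
Alpha vs Sigma: Alpha preferred on 3+5+3 = 11 ballots; Alpha wins 11–8.
Alpha vs Kappa: 13 to 6, Alpha.
Sigma vs Kappa: Sigma preferred on 5+5+1 = 11 ballots; Sigma wins 11–8.
Each project drops at least one matchup (Beta loses to Sigma; Alpha loses to Beta; Sigma loses to Alpha; Kappa loses to Beta); the cycle Beta → Alpha → Sigma → Beta rules out a Condorcet winner.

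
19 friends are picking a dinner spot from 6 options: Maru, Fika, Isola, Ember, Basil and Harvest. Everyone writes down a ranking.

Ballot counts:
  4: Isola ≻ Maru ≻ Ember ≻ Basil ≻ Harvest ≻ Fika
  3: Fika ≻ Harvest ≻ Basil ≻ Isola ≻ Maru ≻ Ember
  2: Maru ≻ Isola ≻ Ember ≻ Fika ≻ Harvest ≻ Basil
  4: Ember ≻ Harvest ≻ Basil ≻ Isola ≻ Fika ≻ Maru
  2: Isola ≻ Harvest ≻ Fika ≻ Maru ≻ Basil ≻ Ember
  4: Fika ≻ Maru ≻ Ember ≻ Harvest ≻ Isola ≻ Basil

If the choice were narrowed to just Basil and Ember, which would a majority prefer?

Ballots ranking Basil above Ember: 3 + 2 = 5.
Ballots ranking Ember above Basil: 19 − 5 = 14.
Ember wins the head-to-head 14–5.

Ember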